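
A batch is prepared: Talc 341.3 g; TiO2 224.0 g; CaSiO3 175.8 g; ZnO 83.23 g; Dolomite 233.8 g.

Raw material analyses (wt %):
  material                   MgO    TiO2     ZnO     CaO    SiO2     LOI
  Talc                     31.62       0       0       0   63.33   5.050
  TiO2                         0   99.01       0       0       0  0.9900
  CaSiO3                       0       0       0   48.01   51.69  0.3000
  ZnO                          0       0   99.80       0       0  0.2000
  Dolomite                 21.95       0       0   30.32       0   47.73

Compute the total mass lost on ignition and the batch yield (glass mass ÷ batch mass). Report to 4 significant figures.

LOI loss = 131.7 g; glass = 926.4 g; yield = 87.55%

Every computation carries full precision through every step; the intermediate values are printed rounded off to 4 significant digits alongside each step — a single rounding finalizes each reported result. The derived quantities are re-derived at full precision (ignition loss, the five compositions, yield, glass mass, the totals) from the weighed amounts at 926.4 g of glass, precisely as stated by the problem or the answer.
Loss on ignition, line by line:
  Talc: 341.3 × 0.05050 = 17.24 g
  TiO2: 224.0 × 0.009900 = 2.218 g
  CaSiO3: 175.8 × 0.003000 = 0.5274 g
  ZnO: 83.23 × 0.002000 = 0.1665 g
  Dolomite: 233.8 × 0.4773 = 111.6 g
Total LOI = 131.7 g
Glass = batch − LOI = 1058 − 131.7 = 926.4 g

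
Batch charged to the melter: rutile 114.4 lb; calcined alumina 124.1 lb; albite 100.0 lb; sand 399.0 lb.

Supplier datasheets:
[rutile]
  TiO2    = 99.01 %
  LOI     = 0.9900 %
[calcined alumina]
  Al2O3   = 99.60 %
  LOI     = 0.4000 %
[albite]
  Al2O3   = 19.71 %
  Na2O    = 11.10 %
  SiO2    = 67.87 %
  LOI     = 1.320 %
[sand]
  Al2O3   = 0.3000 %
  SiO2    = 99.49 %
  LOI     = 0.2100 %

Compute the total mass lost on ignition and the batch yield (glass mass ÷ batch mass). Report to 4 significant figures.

LOI loss = 3.787 lb; glass = 733.7 lb; yield = 99.49%

The whole derivation runs at full precision at all times — rounding to four significant digits governs every intermediate as displayed — every reported result is rounded exactly once. The derived quantities, including glass mass, ignition loss, the four compositions, totals, yield, are recomputed starting from the weights for 733.7 lb of glass at full precision, as given in either problem or answer.
Ignition loss by material:
  rutile: 114.4 × 0.009900 = 1.133 lb
  calcined alumina: 124.1 × 0.004000 = 0.4964 lb
  albite: 100.0 × 0.01320 = 1.320 lb
  sand: 399.0 × 0.002100 = 0.8379 lb
Total LOI = 3.787 lb
Glass = batch − LOI = 737.5 − 3.787 = 733.7 lb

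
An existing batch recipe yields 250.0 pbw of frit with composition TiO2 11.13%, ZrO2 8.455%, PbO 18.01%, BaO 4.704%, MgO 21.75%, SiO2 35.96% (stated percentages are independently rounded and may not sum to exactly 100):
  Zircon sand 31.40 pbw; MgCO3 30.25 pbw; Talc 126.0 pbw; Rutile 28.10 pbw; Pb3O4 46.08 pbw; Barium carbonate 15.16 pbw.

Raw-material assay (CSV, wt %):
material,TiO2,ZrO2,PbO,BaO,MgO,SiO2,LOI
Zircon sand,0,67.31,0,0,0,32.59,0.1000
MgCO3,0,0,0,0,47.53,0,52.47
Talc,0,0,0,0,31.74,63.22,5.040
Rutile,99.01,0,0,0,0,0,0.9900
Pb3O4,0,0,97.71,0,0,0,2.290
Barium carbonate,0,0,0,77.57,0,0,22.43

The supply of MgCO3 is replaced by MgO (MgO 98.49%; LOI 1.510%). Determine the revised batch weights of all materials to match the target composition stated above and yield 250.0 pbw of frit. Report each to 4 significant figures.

Revised batch per 250.0 pbw frit:
  Zircon sand: 31.40 pbw
  MgO: 14.60 pbw
  Talc: 126.0 pbw
  Rutile: 28.10 pbw
  Pb3O4: 46.08 pbw
  Barium carbonate: 15.16 pbw
Total batch = 261.3 pbw; LOI loss = 11.34 pbw

All internal work carries exact precision end to end; in-progress results are printed rounded off to 4 significant digits at each printed step; a single rounding yields each reported value. All derived quantities, including yield, the six compositions, the totals, ignition loss, glass mass, are re-derived using the weight values per 250.0 pbw of glass at full precision, precisely as stated by the problem or the answer.
Target masses of each oxide per 250.0 pbw frit:
  TiO2: 11.13% × 250.0 = 27.82 pbw
  ZrO2: 8.455% × 250.0 = 21.14 pbw
  PbO: 18.01% × 250.0 = 45.02 pbw
  BaO: 4.704% × 250.0 = 11.76 pbw
  MgO: 21.75% × 250.0 = 54.38 pbw
  SiO2: 35.96% × 250.0 = 89.90 pbw
Oxide-by-oxide audit using the reported weights, relative to the basis at hand (sums match the target masses exact up to rounding of places):
  TiO2: 28.10·0.9901 = 27.82 pbw (target 27.82 pbw)
  ZrO2: 31.40·0.6731 = 21.14 pbw (target 21.14 pbw)
  PbO: 46.08·0.9771 = 45.02 pbw (target 45.02 pbw)
  BaO: 15.16·0.7757 = 11.76 pbw (target 11.76 pbw)
  MgO: 14.60·0.9849 + 126.0·0.3174 = 54.37 pbw (target 54.38 pbw)
  SiO2: 31.40·0.3259 + 126.0·0.6322 = 89.89 pbw (target 89.90 pbw)
Auditing the glass mass value: batch Σ − ignition loss = 250.0 pbw (oxide target masses add up to 250.0 pbw; basis as stated: 250.0 pbw — gaps are rounding artifacts).
Batch grand total — Σ batch = 261.3 pbw; LOI removed, Σ of batch·LOI: 11.34 pbw; the yield ratio, glass ÷ batch: 95.66%.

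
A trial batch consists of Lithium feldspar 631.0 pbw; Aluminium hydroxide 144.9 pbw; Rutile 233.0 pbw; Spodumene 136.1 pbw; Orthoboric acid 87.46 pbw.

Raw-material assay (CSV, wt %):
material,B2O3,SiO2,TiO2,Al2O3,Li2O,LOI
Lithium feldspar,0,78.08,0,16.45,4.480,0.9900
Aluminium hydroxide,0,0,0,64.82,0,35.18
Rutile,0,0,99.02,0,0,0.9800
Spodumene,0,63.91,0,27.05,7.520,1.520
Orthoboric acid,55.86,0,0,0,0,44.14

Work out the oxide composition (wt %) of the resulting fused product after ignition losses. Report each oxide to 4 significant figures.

Glass mass = 1132 pbw (batch 1232 − LOI 100.2).
Composition: B2O3 4.315%, SiO2 51.19%, TiO2 20.38%, Al2O3 20.71%, Li2O 3.401%

Full precision is held all the way through. Values along the way are displayed with 4-significant-digit rounding in the working. A single rounding completes every reported result — derived quantities (five oxide percentages, the totals, ignition loss, net glass mass, yield) are recomputed in full float precision from the weighed amounts for 1132 pbw of glass exactly as shown in problem or answer.
Delivered oxide masses:
  B2O3: 87.46·0.5586 = 48.86 pbw
  SiO2: 631.0·0.7808 + 136.1·0.6391 = 579.7 pbw
  TiO2: 233.0·0.9902 = 230.7 pbw
  Al2O3: 631.0·0.1645 + 144.9·0.6482 + 136.1·0.2705 = 234.5 pbw
  Li2O: 631.0·0.04480 + 136.1·0.07520 = 38.50 pbw
LOI: 631.0·0.009900 + 144.9·0.3518 + 233.0·0.009800 + 136.1·0.01520 + 87.46·0.4414 = 100.2 pbw
Resulting glass, batch − LOI: 1232 − 100.2 = 1132 pbw (consistent with Σ oxide mass)
wt %: oxide over glass, times 100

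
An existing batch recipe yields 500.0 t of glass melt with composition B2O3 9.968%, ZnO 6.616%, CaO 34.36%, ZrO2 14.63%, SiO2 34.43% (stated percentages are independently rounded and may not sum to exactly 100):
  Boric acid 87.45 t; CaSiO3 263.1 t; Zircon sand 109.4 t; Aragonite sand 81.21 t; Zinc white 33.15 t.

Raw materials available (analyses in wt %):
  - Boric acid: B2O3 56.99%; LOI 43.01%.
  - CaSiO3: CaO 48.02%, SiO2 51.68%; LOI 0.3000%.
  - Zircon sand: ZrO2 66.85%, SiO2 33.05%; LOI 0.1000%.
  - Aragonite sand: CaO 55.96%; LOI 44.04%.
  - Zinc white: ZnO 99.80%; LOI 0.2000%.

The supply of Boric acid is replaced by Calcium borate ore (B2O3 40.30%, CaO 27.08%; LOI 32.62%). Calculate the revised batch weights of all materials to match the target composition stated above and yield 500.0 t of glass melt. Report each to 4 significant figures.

Revised batch per 500.0 t glass melt:
  Calcium borate ore: 123.7 t
  CaSiO3: 263.1 t
  Zircon sand: 109.4 t
  Aragonite sand: 21.36 t
  Zinc white: 33.15 t
Total batch = 550.7 t; LOI loss = 50.72 t

Values along the way appear, with 4-significant-figure rounding, within the worked lines — all internal work keeps full float precision at all times. Each reported result is rounded exactly once — derived quantities (the totals, LOI, glass mass, yield, five oxide percentages) are recomputed starting from the weights for 500.0 t of glass at full float precision, as written in the problem or answer text.
The oxide mass targets at 500.0 t glass melt:
  B2O3: 9.968% × 500.0 = 49.84 t
  ZnO: 6.616% × 500.0 = 33.08 t
  CaO: 34.36% × 500.0 = 171.8 t
  ZrO2: 14.63% × 500.0 = 73.15 t
  SiO2: 34.43% × 500.0 = 172.2 t
Per-oxide balance check given the weights on record, on the stated basis (summed amounts equal target values given rounding of the digits):
  B2O3: 123.7·0.4030 = 49.85 t (target 49.84 t)
  ZnO: 33.15·0.9980 = 33.08 t (target 33.08 t)
  CaO: 123.7·0.2708 + 263.1·0.4802 + 21.36·0.5596 = 171.8 t (target 171.8 t)
  ZrO2: 109.4·0.6685 = 73.13 t (target 73.15 t)
  SiO2: 263.1·0.5168 + 109.4·0.3305 = 172.1 t (target 172.2 t)
Glass-mass closure: whole batch net of LOI = 500.0 t (summing oxide targets gives 500.0 t; the stated basis being 500.0 t — deltas are rounding alone).
Batch grand total — Σ batch = 550.7 t; the LOI term Σ batch·LOI equals 50.72 t; yield = glass ÷ total batch = 90.79%.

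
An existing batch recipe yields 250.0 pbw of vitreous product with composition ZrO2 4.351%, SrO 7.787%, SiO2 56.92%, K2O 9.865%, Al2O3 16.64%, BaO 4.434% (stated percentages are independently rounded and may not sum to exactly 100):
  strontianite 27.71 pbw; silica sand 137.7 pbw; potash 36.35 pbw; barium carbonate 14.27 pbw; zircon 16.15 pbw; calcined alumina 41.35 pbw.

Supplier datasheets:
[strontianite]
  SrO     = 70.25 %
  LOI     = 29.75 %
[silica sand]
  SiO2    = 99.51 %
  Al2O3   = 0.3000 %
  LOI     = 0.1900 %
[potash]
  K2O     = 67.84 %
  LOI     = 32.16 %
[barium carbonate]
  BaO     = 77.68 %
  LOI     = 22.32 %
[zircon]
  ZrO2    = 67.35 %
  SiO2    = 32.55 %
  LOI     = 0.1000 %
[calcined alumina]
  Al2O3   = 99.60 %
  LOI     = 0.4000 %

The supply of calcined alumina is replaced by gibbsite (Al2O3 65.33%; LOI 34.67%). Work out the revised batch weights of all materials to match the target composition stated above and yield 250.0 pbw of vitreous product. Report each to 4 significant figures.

The whole derivation keeps full float precision through every step — intermediates are displayed (rounded to 4 significant figures) at each printed step — a single rounding finalizes each reported result — derived quantities are carried using the weight values per 250.0 pbw of glass at full float precision (the six compositions, the yield, ignition loss, glass mass, totals), as written in problem or answer.
The oxide mass targets at 250.0 pbw vitreous product:
  ZrO2: 4.351% × 250.0 = 10.88 pbw
  SrO: 7.787% × 250.0 = 19.47 pbw
  SiO2: 56.92% × 250.0 = 142.3 pbw
  K2O: 9.865% × 250.0 = 24.66 pbw
  Al2O3: 16.64% × 250.0 = 41.60 pbw
  BaO: 4.434% × 250.0 = 11.08 pbw
Per-oxide balance check on the weights just shown, for the quoted basis mass (oxide sums agree with the targets modulo rounding of the values):
  ZrO2: 16.15·0.6735 = 10.88 pbw (target 10.88 pbw)
  SrO: 27.71·0.7025 = 19.47 pbw (target 19.47 pbw)
  SiO2: 137.7·0.9951 + 16.15·0.3255 = 142.3 pbw (target 142.3 pbw)
  K2O: 36.35·0.6784 = 24.66 pbw (target 24.66 pbw)
  Al2O3: 137.7·0.003000 + 63.04·0.6533 = 41.60 pbw (target 41.60 pbw)
  BaO: 14.27·0.7768 = 11.08 pbw (target 11.08 pbw)
Auditing the glass mass value: total charge less LOI = 250.0 pbw (per-oxide target masses sum to 250.0 pbw; basis as stated: 250.0 pbw — rounding explains the deltas).
Summing the batch: Σ batch = 295.2 pbw; ignition loss, Σ(batch × LOI) = 45.25 pbw; yield = glass ÷ total batch = 84.67%.

Revised batch per 250.0 pbw vitreous product:
  strontianite: 27.71 pbw
  silica sand: 137.7 pbw
  potash: 36.35 pbw
  barium carbonate: 14.27 pbw
  zircon: 16.15 pbw
  gibbsite: 63.04 pbw
Total batch = 295.2 pbw; LOI loss = 45.25 pbw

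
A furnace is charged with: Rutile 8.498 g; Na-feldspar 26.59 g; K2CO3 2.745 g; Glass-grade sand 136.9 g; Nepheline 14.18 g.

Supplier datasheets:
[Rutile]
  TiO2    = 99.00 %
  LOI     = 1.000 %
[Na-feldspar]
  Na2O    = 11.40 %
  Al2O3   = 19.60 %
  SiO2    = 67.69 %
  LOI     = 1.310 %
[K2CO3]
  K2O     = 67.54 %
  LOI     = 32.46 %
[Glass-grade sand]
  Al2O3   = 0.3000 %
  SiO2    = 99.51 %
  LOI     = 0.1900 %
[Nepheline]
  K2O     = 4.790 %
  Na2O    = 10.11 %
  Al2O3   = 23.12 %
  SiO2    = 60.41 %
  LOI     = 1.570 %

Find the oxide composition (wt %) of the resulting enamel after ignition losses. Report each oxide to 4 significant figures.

Glass mass = 187.1 g (batch 188.9 − LOI 1.807).
Composition: TiO2 4.496%, K2O 1.354%, Na2O 2.386%, Al2O3 4.757%, SiO2 87.01%

Every computation keeps full float precision all the way through — the intermediate values are printed rounded off to 4 significant digits at each printed step. Each reported figure carries a single rounding; all derived quantities, including net glass mass, five oxide percentages, totals, ignition loss, the yield, are computed using the weight values for 187.1 g of glass in exact precision, exactly as shown in the problem or the answer.
Oxide masses out of the charge:
  TiO2: 8.498·0.9900 = 8.413 g
  K2O: 2.745·0.6754 + 14.18·0.04790 = 2.533 g
  Na2O: 26.59·0.1140 + 14.18·0.1011 = 4.465 g
  Al2O3: 26.59·0.1960 + 136.9·0.003000 + 14.18·0.2312 = 8.901 g
  SiO2: 26.59·0.6769 + 136.9·0.9951 + 14.18·0.6041 = 162.8 g
LOI: 8.498·0.01000 + 26.59·0.01310 + 2.745·0.3246 + 136.9·0.001900 + 14.18·0.01570 = 1.807 g
Net of LOI, the glass mass = 188.9 − 1.807 = 187.1 g (equal to the oxide-mass sum)
each wt % is 100 × oxide ÷ glass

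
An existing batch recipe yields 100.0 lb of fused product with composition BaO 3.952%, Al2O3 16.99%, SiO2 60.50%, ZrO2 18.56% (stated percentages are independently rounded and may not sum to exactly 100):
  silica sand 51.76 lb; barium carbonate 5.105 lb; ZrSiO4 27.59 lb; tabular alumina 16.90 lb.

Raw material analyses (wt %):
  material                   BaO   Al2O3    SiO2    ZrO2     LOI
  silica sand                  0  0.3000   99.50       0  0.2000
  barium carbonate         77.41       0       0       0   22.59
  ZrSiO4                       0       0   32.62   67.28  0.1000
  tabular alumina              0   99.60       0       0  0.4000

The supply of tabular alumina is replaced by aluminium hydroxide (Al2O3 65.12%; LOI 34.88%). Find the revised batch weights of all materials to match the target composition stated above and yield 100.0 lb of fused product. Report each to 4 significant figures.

Every computation holds full float precision all the way through; mid-chain values are printed rounded to four significant digits in the printout; a single rounding finalizes each reported value; derived quantities (the totals, LOI, the four compositions, yield, net glass mass) are re-derived using the weight values per 100.0 lb of glass at full float precision as quoted within either problem or answer.
Oxide-by-oxide targets in 100.0 lb fused product:
  BaO: 3.952% × 100.0 = 3.952 lb
  Al2O3: 16.99% × 100.0 = 16.99 lb
  SiO2: 60.50% × 100.0 = 60.50 lb
  ZrO2: 18.56% × 100.0 = 18.56 lb
Verifying the oxide balance per the reported batch figures, versus the basis set out (every target is met by its sum once rounding is allowed for):
  BaO: 5.105·0.7741 = 3.952 lb (target 3.952 lb)
  Al2O3: 51.76·0.003000 + 25.85·0.6512 = 16.99 lb (target 16.99 lb)
  SiO2: 51.76·0.9950 + 27.59·0.3262 = 60.50 lb (target 60.50 lb)
  ZrO2: 27.59·0.6728 = 18.56 lb (target 18.56 lb)
Glass-mass sanity pass: the batch minus its LOI: 100.0 lb (the targets, summed, come to 100.0 lb; stated basis 100.0 lb — rounding explains the deltas).
Total batch = Σ batch = 110.3 lb; ignition loss, Σ(batch × LOI) = 10.30 lb; yield = glass ÷ total batch = 90.66%.

Revised batch per 100.0 lb fused product:
  silica sand: 51.76 lb
  barium carbonate: 5.105 lb
  ZrSiO4: 27.59 lb
  aluminium hydroxide: 25.85 lb
Total batch = 110.3 lb; LOI loss = 10.30 lb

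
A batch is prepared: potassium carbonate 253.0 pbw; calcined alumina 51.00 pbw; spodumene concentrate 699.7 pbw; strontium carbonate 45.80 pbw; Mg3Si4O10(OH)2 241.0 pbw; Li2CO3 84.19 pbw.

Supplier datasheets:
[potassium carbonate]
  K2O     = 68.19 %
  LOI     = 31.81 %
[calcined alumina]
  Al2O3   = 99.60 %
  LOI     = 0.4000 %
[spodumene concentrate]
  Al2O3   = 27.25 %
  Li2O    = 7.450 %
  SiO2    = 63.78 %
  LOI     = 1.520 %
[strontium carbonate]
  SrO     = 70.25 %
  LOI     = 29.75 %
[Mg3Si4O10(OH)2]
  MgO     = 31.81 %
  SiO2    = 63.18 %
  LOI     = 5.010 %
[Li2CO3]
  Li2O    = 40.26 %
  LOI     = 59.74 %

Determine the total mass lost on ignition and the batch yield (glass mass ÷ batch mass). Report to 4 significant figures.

All arithmetic keeps exact precision at every stage — the intermediate values are displayed rounded to four significant figures — a single rounding completes every reported figure; all derived quantities, including the six compositions, the totals, yield, glass mass, LOI, are rebuilt from the weighed amounts on 1207 pbw of glass at full float precision, as set out in the problem or the answer.
Loss on ignition, line by line:
  potassium carbonate: 253.0 × 0.3181 = 80.48 pbw
  calcined alumina: 51.00 × 0.004000 = 0.2040 pbw
  spodumene concentrate: 699.7 × 0.01520 = 10.64 pbw
  strontium carbonate: 45.80 × 0.2975 = 13.63 pbw
  Mg3Si4O10(OH)2: 241.0 × 0.05010 = 12.07 pbw
  Li2CO3: 84.19 × 0.5974 = 50.30 pbw
Total LOI = 167.3 pbw
Glass = batch − LOI = 1375 − 167.3 = 1207 pbw

LOI loss = 167.3 pbw; glass = 1207 pbw; yield = 87.83%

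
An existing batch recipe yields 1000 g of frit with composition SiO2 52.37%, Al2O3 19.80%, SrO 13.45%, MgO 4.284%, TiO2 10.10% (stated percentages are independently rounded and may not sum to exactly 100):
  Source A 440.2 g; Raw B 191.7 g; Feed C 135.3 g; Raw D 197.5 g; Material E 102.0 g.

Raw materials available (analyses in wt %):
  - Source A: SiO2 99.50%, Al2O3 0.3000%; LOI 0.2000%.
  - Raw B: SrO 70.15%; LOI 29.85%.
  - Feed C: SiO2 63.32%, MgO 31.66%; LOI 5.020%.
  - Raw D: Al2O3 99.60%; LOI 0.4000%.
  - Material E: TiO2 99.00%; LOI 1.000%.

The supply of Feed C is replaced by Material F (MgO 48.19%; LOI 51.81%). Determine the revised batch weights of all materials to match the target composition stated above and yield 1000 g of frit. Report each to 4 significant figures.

Intermediates are printed rounded to 4 significant figures within the worked lines. Exact precision is kept from start to finish. Each reported number sees exactly one rounding. Derived quantities (the yield, five oxide percentages, totals, LOI, net glass mass) are computed starting from the weights for 1000 g of glass in exact precision as they appear in either problem or answer.
Oxide mass targets, per 1000 g frit:
  SiO2: 52.37% × 1000 = 523.7 g
  Al2O3: 19.80% × 1000 = 198.0 g
  SrO: 13.45% × 1000 = 134.5 g
  MgO: 4.284% × 1000 = 42.84 g
  TiO2: 10.10% × 1000 = 101.0 g
Per-oxide balance check given the weights on record, per the basis as stated (target by target, the sums agree up to rounding of the answer):
  SiO2: 526.3·0.9950 = 523.7 g (target 523.7 g)
  Al2O3: 526.3·0.003000 + 197.2·0.9960 = 198.0 g (target 198.0 g)
  SrO: 191.7·0.7015 = 134.5 g (target 134.5 g)
  MgO: 88.90·0.4819 = 42.84 g (target 42.84 g)
  TiO2: 102.0·0.9900 = 101.0 g (target 101.0 g)
Mass balance on the glass: the batch minus its LOI: 1000 g (the Σ of target masses is 1000 g; versus the stated basis of 1000 g — deltas are rounding alone).
Adding the batch up: Σ batch = 1106 g; loss to ignition Σ batch·LOI = 106.1 g; yield, glass over the total, = 90.40%.

Revised batch per 1000 g frit:
  Source A: 526.3 g
  Raw B: 191.7 g
  Material F: 88.90 g
  Raw D: 197.2 g
  Material E: 102.0 g
Total batch = 1106 g; LOI loss = 106.1 g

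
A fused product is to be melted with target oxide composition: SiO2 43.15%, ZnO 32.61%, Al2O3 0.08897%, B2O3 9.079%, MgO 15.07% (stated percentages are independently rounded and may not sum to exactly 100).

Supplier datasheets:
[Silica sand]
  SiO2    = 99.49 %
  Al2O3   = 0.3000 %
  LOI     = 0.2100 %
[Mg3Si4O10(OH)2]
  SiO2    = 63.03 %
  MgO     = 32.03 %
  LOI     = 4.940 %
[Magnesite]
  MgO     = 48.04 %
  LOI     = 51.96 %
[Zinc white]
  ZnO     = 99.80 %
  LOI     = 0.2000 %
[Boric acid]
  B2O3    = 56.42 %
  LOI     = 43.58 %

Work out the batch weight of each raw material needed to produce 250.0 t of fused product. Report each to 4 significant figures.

Batch per 250.0 t fused product:
  Silica sand: 74.14 t
  Mg3Si4O10(OH)2: 54.12 t
  Magnesite: 42.34 t
  Zinc white: 81.69 t
  Boric acid: 40.23 t
Total batch = 292.5 t; LOI loss = 42.52 t; yield = 85.46%

Working values are printed rounded off to 4 significant figures between the steps; all arithmetic carries exact precision end to end. Each reported value is rounded just once; derived quantities, including the totals, yield, ignition loss, the five compositions, glass mass, are rebuilt from the weighed amounts for 250.0 t of glass at full precision, precisely as stated by problem or answer.
Per-oxide target masses for 250.0 t fused product:
  SiO2: 43.15% × 250.0 = 107.9 t
  ZnO: 32.61% × 250.0 = 81.53 t
  Al2O3: 0.08897% × 250.0 = 0.2224 t
  B2O3: 9.079% × 250.0 = 22.70 t
  MgO: 15.07% × 250.0 = 37.67 t
Verifying the oxide balance given the weights on record, versus the basis set out (each sum matches its target mass exact up to rounding of places):
  SiO2: 74.14·0.9949 + 54.12·0.6303 = 107.9 t (target 107.9 t)
  ZnO: 81.69·0.9980 = 81.53 t (target 81.53 t)
  Al2O3: 74.14·0.003000 = 0.2224 t (target 0.2224 t)
  B2O3: 40.23·0.5642 = 22.70 t (target 22.70 t)
  MgO: 54.12·0.3203 + 42.34·0.4804 = 37.67 t (target 37.67 t)
Glass-mass sanity pass: total batch − LOI = 250.0 t (targets for the oxides total 250.0 t; with the basis standing at 250.0 t — rounding explains the deltas).
Batch total: Σ batch = 292.5 t; LOI loss = Σ batch·LOI = 42.52 t; the yield ratio, glass ÷ batch: 85.46%.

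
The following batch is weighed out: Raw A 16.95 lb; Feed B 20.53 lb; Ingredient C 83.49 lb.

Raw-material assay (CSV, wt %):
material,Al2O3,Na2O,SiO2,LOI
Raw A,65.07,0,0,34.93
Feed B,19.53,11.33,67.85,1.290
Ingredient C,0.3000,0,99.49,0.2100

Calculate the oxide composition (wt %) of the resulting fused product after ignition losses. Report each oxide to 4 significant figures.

Glass mass = 114.6 lb (batch 121.0 − LOI 6.361).
Composition: Al2O3 13.34%, Na2O 2.030%, SiO2 84.63%

The intermediate values are shown rounded to four significant figures at each printed step. All internal work runs at full float precision at all times; every reported figure receives exactly one rounding — all derived quantities, which include three oxide percentages, the yield, totals, net glass mass, LOI, are rebuilt in exact precision, as written in the question or the answer, starting from the weights on 114.6 lb of glass.
Delivered oxide masses:
  Al2O3: 16.95·0.6507 + 20.53·0.1953 + 83.49·0.003000 = 15.29 lb
  Na2O: 20.53·0.1133 = 2.326 lb
  SiO2: 20.53·0.6785 + 83.49·0.9949 = 96.99 lb
LOI: 16.95·0.3493 + 20.53·0.01290 + 83.49·0.002100 = 6.361 lb
Net of LOI, the glass mass = 121.0 − 6.361 = 114.6 lb (equal to the oxide-mass sum)
percent by weight: oxide/glass ×100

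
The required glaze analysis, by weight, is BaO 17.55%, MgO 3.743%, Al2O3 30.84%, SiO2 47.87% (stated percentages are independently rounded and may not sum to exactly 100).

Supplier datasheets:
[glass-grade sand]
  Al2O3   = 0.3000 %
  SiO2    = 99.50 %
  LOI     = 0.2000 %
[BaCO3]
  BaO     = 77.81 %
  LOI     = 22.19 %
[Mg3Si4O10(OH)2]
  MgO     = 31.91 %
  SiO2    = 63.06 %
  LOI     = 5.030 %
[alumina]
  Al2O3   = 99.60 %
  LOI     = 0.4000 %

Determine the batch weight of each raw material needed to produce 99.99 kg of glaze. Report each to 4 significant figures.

Every computation runs at full precision at each step — the intermediate values are shown, rounded to 4 significant figures, as written. A single rounding produces every reported number; the derived quantities, which include the four compositions, net glass mass, totals, LOI, the yield, are recomputed in full precision, as written in the problem or answer text, from the batch weights for 99.99 kg of glass.
Target masses of each oxide per 99.99 kg glaze:
  BaO: 17.55% × 99.99 = 17.55 kg
  MgO: 3.743% × 99.99 = 3.743 kg
  Al2O3: 30.84% × 99.99 = 30.84 kg
  SiO2: 47.87% × 99.99 = 47.87 kg
Mass-balance tally per oxide working from each reported weight, on the stated basis (delivered sums recover each target exact up to rounding of places):
  BaO: 22.55·0.7781 = 17.55 kg (target 17.55 kg)
  MgO: 11.73·0.3191 = 3.743 kg (target 3.743 kg)
  Al2O3: 40.67·0.003000 + 30.84·0.9960 = 30.84 kg (target 30.84 kg)
  SiO2: 40.67·0.9950 + 11.73·0.6306 = 47.86 kg (target 47.87 kg)
Glass-mass bookkeeping: total batch − LOI = 99.99 kg (the targets, summed, come to 99.99 kg; against the stated basis, 99.99 kg — rounding explains the deltas).
Total batch = Σ batch = 105.8 kg; ignition loss, Σ(batch × LOI) = 5.799 kg; as yield: glass ÷ batch → 94.52%.

Batch per 99.99 kg glaze:
  glass-grade sand: 40.67 kg
  BaCO3: 22.55 kg
  Mg3Si4O10(OH)2: 11.73 kg
  alumina: 30.84 kg
Total batch = 105.8 kg; LOI loss = 5.799 kg; yield = 94.52%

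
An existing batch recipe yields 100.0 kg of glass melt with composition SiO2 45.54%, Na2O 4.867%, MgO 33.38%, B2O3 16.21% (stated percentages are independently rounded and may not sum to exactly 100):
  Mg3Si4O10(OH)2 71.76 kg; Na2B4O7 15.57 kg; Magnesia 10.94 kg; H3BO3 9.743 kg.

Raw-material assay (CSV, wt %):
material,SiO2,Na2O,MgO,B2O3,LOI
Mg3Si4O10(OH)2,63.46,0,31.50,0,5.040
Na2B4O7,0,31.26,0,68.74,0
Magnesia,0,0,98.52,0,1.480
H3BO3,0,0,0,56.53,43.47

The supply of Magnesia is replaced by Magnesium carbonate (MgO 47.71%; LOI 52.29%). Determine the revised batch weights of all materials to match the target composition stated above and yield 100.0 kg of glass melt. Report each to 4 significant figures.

All internal work carries full precision through every step; the intermediate values appear with 4-significant-digit rounding in the working; each reported number includes exactly one rounding; derived quantities, which include LOI, totals, the four compositions, the yield, glass mass, are computed in exact precision, as quoted within question or answer, using the weight values per 100.0 kg of glass.
Target oxide masses per 100.0 kg glass melt:
  SiO2: 45.54% × 100.0 = 45.54 kg
  Na2O: 4.867% × 100.0 = 4.867 kg
  MgO: 33.38% × 100.0 = 33.38 kg
  B2O3: 16.21% × 100.0 = 16.21 kg
Sums-versus-targets review with the batch weights as given, relative to the basis at hand (each sum matches its target mass inside rounding margins):
  SiO2: 71.76·0.6346 = 45.54 kg (target 45.54 kg)
  Na2O: 15.57·0.3126 = 4.867 kg (target 4.867 kg)
  MgO: 71.76·0.3150 + 22.58·0.4771 = 33.38 kg (target 33.38 kg)
  B2O3: 15.57·0.6874 + 9.743·0.5653 = 16.21 kg (target 16.21 kg)
The glass-mass cross-check: the batch minus its LOI: 99.99 kg (oxide target masses add up to 100.0 kg; stated basis 100.0 kg — any gap is answer rounding).
Adding the batch up: Σ batch = 119.7 kg; Σ batch·LOI gives LOI loss = 19.66 kg; as yield: glass ÷ batch → 83.57%.

Revised batch per 100.0 kg glass melt:
  Mg3Si4O10(OH)2: 71.76 kg
  Na2B4O7: 15.57 kg
  Magnesium carbonate: 22.58 kg
  H3BO3: 9.743 kg
Total batch = 119.7 kg; LOI loss = 19.66 kg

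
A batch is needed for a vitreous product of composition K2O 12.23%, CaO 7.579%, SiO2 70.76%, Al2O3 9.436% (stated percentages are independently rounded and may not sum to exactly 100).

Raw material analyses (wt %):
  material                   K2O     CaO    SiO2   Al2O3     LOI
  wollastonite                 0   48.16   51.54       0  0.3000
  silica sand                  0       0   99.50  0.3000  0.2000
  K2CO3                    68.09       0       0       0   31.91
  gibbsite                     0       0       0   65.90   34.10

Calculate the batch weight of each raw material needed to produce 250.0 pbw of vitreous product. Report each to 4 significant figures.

Batch per 250.0 pbw vitreous product:
  wollastonite: 39.34 pbw
  silica sand: 157.4 pbw
  K2CO3: 44.90 pbw
  gibbsite: 35.08 pbw
Total batch = 276.7 pbw; LOI loss = 26.72 pbw; yield = 90.34%

All arithmetic maintains exact precision end to end; the intermediate values are displayed rounded to 4 significant digits as written; each reported number sees exactly one rounding — derived quantities are re-derived at full precision (the totals, ignition loss, the four compositions, net glass mass, the yield) using the weight values for 250.0 pbw of glass exactly as printed in the problem or the answer.
Target oxide masses per 250.0 pbw vitreous product:
  K2O: 12.23% × 250.0 = 30.58 pbw
  CaO: 7.579% × 250.0 = 18.95 pbw
  SiO2: 70.76% × 250.0 = 176.9 pbw
  Al2O3: 9.436% × 250.0 = 23.59 pbw
Mass-balance tally per oxide with the batch weights as given, under the basis named above (sum by sum, the targets are met net of answer rounding effects):
  K2O: 44.90·0.6809 = 30.57 pbw (target 30.58 pbw)
  CaO: 39.34·0.4816 = 18.95 pbw (target 18.95 pbw)
  SiO2: 39.34·0.5154 + 157.4·0.9950 = 176.9 pbw (target 176.9 pbw)
  Al2O3: 157.4·0.003000 + 35.08·0.6590 = 23.59 pbw (target 23.59 pbw)
Glass-mass closure: net batch after ignition = 250.0 pbw (the Σ of target masses is 250.0 pbw; versus the stated basis of 250.0 pbw — deltas are rounding alone).
Whole-batch sum: Σ batch = 276.7 pbw; the LOI term Σ batch·LOI equals 26.72 pbw; glass ÷ batch gives a yield of 90.34%.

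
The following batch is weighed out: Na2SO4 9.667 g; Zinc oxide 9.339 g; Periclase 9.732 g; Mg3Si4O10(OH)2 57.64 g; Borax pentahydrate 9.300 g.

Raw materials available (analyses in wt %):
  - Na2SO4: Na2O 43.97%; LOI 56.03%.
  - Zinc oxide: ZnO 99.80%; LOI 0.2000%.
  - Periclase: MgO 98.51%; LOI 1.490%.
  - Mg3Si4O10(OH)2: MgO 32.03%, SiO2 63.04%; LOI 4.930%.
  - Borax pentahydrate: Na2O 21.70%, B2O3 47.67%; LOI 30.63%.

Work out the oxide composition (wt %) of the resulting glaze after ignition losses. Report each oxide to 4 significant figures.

Intermediates are printed with 4-significant-digit rounding at each printed step — every computation carries full precision all the way through. A single rounding yields every reported figure — derived quantities are carried at full float precision (five oxide percentages, the totals, LOI, the yield, net glass mass) from the batch weights at 84.41 g of glass, as set out in question or answer.
Per-oxide mass from batch:
  ZnO: 9.339·0.9980 = 9.320 g
  MgO: 9.732·0.9851 + 57.64·0.3203 = 28.05 g
  Na2O: 9.667·0.4397 + 9.300·0.2170 = 6.269 g
  SiO2: 57.64·0.6304 = 36.34 g
  B2O3: 9.300·0.4767 = 4.433 g
LOI: 9.667·0.5603 + 9.339·0.002000 + 9.732·0.01490 + 57.64·0.04930 + 9.300·0.3063 = 11.27 g
Glass = total batch minus LOI = 95.68 − 11.27 = 84.41 g (the oxide masses sum to this)
wt % = 100 × oxide mass / glass mass

Glass mass = 84.41 g (batch 95.68 − LOI 11.27).
Composition: ZnO 11.04%, MgO 33.23%, Na2O 7.427%, SiO2 43.05%, B2O3 5.252%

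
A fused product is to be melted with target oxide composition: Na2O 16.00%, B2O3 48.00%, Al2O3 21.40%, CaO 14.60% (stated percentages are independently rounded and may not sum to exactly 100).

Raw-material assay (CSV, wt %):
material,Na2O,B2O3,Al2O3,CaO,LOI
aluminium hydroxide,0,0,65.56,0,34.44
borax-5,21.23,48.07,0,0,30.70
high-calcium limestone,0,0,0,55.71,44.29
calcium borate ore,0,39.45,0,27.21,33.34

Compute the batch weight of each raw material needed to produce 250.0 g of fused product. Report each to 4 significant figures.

Batch per 250.0 g fused product:
  aluminium hydroxide: 81.60 g
  borax-5: 188.4 g
  high-calcium limestone: 29.08 g
  calcium borate ore: 74.60 g
Total batch = 373.7 g; LOI loss = 123.7 g; yield = 66.90%

All arithmetic runs at exact precision in all steps. Intermediates are printed rounded to four significant digits at each printed step; each reported value carries a single rounding — the derived quantities are recomputed at full precision (four oxide percentages, the yield, totals, LOI, glass mass) from the weighed amounts on 250.0 g of glass as set out in either problem or answer.
Oxide mass targets, per 250.0 g fused product:
  Na2O: 16.00% × 250.0 = 40.00 g
  B2O3: 48.00% × 250.0 = 120.0 g
  Al2O3: 21.40% × 250.0 = 53.50 g
  CaO: 14.60% × 250.0 = 36.50 g
Oxide-by-oxide audit on the weights just shown, against the basis in use (sum by sum, the targets are met up to rounding of the answer):
  Na2O: 188.4·0.2123 = 40.00 g (target 40.00 g)
  B2O3: 188.4·0.4807 + 74.60·0.3945 = 120.0 g (target 120.0 g)
  Al2O3: 81.60·0.6556 = 53.50 g (target 53.50 g)
  CaO: 29.08·0.5571 + 74.60·0.2721 = 36.50 g (target 36.50 g)
Glass mass check: total batch − LOI = 250.0 g (the Σ of target masses is 250.0 g; with the basis standing at 250.0 g — a pure rounding effect).
Adding the batch up: Σ batch = 373.7 g; Σ batch·LOI gives LOI loss = 123.7 g; the yield ratio, glass ÷ batch: 66.90%.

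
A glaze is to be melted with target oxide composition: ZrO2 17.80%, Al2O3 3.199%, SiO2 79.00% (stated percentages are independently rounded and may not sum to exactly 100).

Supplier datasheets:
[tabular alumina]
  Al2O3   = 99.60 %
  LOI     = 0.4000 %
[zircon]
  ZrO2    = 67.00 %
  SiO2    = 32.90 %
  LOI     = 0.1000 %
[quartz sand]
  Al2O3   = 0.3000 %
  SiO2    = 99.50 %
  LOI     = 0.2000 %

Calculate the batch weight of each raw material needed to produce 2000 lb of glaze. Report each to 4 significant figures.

All arithmetic keeps exact precision all the way through. Rounding to 4 significant figures extends to every intermediate as printed — a single rounding yields every reported value; the derived quantities are re-derived from the weighed amounts on 2000 lb of glass at full float precision (net glass mass, the three compositions, the yield, the totals, LOI) as they appear in the problem or answer text.
The oxide mass targets at 2000 lb glaze:
  ZrO2: 17.80% × 2000 = 356.0 lb
  Al2O3: 3.199% × 2000 = 63.98 lb
  SiO2: 79.00% × 2000 = 1580 lb
Balance tally, oxide-wise, given the weights on record, per the basis as stated (delivered sums recover each target inside rounding margins):
  ZrO2: 531.3·0.6700 = 356.0 lb (target 356.0 lb)
  Al2O3: 59.98·0.9960 + 1412·0.003000 = 63.98 lb (target 63.98 lb)
  SiO2: 531.3·0.3290 + 1412·0.9950 = 1580 lb (target 1580 lb)
Mass balance on the glass: batch total minus LOI = 2000 lb (targets for the oxides total 2000 lb; versus the stated basis of 2000 lb — deltas are rounding alone).
Whole-batch sum: Σ batch = 2003 lb; the LOI term Σ batch·LOI equals 3.595 lb; yield, glass over the total, = 99.82%.

Batch per 2000 lb glaze:
  tabular alumina: 59.98 lb
  zircon: 531.3 lb
  quartz sand: 1412 lb
Total batch = 2003 lb; LOI loss = 3.595 lb; yield = 99.82%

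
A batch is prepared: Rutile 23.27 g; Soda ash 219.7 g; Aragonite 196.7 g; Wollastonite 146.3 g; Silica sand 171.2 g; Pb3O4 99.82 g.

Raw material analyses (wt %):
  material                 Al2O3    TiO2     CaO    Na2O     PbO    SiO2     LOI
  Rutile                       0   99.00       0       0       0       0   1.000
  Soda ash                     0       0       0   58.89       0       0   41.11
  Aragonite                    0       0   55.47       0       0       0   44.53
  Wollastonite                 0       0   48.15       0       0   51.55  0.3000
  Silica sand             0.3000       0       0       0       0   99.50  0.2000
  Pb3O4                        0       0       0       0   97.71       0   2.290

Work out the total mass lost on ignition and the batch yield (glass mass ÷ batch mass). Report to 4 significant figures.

LOI loss = 181.2 g; glass = 675.8 g; yield = 78.86%

Rounding to four significant digits extends to each in-between result as displayed. The whole derivation holds exact precision through every step; every reported value includes exactly one rounding. All derived quantities are recomputed at full precision (totals, glass mass, six oxide percentages, LOI, the yield) starting from the weights per 675.8 g of glass as quoted within the problem or answer text.
Material-by-material LOI:
  Rutile: 23.27 × 0.01000 = 0.2327 g
  Soda ash: 219.7 × 0.4111 = 90.32 g
  Aragonite: 196.7 × 0.4453 = 87.59 g
  Wollastonite: 146.3 × 0.003000 = 0.4389 g
  Silica sand: 171.2 × 0.002000 = 0.3424 g
  Pb3O4: 99.82 × 0.02290 = 2.286 g
Total LOI = 181.2 g
Glass = batch − LOI = 857.0 − 181.2 = 675.8 g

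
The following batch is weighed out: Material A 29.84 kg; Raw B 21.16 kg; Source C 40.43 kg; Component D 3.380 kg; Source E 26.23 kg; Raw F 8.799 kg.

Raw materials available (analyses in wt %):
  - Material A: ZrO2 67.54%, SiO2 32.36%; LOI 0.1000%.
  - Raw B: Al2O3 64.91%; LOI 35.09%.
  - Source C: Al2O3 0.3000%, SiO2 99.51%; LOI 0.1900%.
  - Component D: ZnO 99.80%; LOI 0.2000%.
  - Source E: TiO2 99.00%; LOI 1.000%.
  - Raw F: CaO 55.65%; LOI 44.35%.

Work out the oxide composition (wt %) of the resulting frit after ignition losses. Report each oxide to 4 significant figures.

Glass mass = 118.1 kg (batch 129.8 − LOI 11.70).
Composition: ZrO2 17.06%, Al2O3 11.73%, CaO 4.145%, ZnO 2.855%, SiO2 42.23%, TiO2 21.98%

Working values are shown, with 4-significant-figure rounding, alongside each step; all internal work runs at exact precision end to end. A single rounding produces every reported number. Derived quantities are rebuilt at exact precision (totals, the six compositions, the yield, LOI, glass mass) from the batch weights on 118.1 kg of glass, exactly as shown in the question or the answer.
Delivered oxide masses:
  ZrO2: 29.84·0.6754 = 20.15 kg
  Al2O3: 21.16·0.6491 + 40.43·0.003000 = 13.86 kg
  CaO: 8.799·0.5565 = 4.897 kg
  ZnO: 3.380·0.9980 = 3.373 kg
  SiO2: 29.84·0.3236 + 40.43·0.9951 = 49.89 kg
  TiO2: 26.23·0.9900 = 25.97 kg
LOI: 29.84·0.001000 + 21.16·0.3509 + 40.43·0.001900 + 3.380·0.002000 + 26.23·0.01000 + 8.799·0.4435 = 11.70 kg
Glass mass = batch − LOI = 129.8 − 11.70 = 118.1 kg (the oxide masses sum to this)
each wt % is 100 × oxide ÷ glass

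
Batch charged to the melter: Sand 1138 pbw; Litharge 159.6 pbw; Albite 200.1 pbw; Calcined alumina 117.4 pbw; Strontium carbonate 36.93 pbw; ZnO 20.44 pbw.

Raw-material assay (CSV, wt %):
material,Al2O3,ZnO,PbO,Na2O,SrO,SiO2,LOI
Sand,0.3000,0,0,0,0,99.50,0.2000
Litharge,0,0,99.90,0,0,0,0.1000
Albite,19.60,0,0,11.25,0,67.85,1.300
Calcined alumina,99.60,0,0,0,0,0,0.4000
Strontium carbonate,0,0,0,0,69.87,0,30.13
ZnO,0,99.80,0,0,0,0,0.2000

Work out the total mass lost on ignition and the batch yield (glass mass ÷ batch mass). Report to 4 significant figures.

Working values are printed rounded to four significant figures when written out — each numeric step runs at exact precision at each step; every reported value is rounded only once — the derived quantities (the totals, glass mass, yield, the six compositions, LOI) are re-derived starting from the weights on 1656 pbw of glass at full precision as quoted within the question or the answer.
Loss on ignition, line by line:
  Sand: 1138 × 0.002000 = 2.276 pbw
  Litharge: 159.6 × 0.001000 = 0.1596 pbw
  Albite: 200.1 × 0.01300 = 2.601 pbw
  Calcined alumina: 117.4 × 0.004000 = 0.4696 pbw
  Strontium carbonate: 36.93 × 0.3013 = 11.13 pbw
  ZnO: 20.44 × 0.002000 = 0.04088 pbw
Total LOI = 16.67 pbw
Glass = batch − LOI = 1672 − 16.67 = 1656 pbw

LOI loss = 16.67 pbw; glass = 1656 pbw; yield = 99.00%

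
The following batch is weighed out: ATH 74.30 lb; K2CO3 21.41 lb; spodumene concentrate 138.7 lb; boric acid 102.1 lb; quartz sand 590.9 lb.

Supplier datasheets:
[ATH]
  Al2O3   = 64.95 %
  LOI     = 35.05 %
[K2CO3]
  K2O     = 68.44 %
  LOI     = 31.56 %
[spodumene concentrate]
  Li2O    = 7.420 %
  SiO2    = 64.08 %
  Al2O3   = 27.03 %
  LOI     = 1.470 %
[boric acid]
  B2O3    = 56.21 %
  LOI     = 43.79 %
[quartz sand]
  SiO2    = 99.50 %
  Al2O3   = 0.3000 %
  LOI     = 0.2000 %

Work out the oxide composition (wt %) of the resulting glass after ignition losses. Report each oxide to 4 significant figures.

Glass mass = 846.7 lb (batch 927.4 − LOI 80.73).
Composition: K2O 1.731%, Li2O 1.216%, SiO2 79.94%, Al2O3 10.34%, B2O3 6.778%

Working values are printed, rounded to four significant figures, on the page. Each numeric step maintains full precision from first step to last. Exactly one rounding goes into every reported result; all derived quantities (the five compositions, ignition loss, the yield, totals, net glass mass) are carried at exact precision using the weight values at 846.7 lb of glass exactly as shown in problem or answer.
Oxide-by-oxide delivered mass:
  K2O: 21.41·0.6844 = 14.65 lb
  Li2O: 138.7·0.07420 = 10.29 lb
  SiO2: 138.7·0.6408 + 590.9·0.9950 = 676.8 lb
  Al2O3: 74.30·0.6495 + 138.7·0.2703 + 590.9·0.003000 = 87.52 lb
  B2O3: 102.1·0.5621 = 57.39 lb
LOI: 74.30·0.3505 + 21.41·0.3156 + 138.7·0.01470 + 102.1·0.4379 + 590.9·0.002000 = 80.73 lb
The glass mass, total less LOI, = 927.4 − 80.73 = 846.7 lb (= the summed oxide contributions)
wt % = oxide mass / glass mass × 100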